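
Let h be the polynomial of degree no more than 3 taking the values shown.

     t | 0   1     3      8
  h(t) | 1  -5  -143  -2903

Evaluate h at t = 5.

Write h(t) = at^3 + bt^2 + ct + d. Substituting each data point gives a linear system:
  d = 1
  a + b + c + d = -5
  27a + 9b + 3c + d = -143
  512a + 64b + 8c + d = -2903
Solving the system yields a = -6, b = 3, c = -3, d = 1.
So h(t) = -6t^3 + 3t^2 - 3t + 1.
Then h(5) = -689.

-689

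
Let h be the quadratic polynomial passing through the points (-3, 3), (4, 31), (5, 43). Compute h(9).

111

Using the Lagrange interpolation formula with nodes -3, 4, 5:
  L_0(s) = (s - 4)(s - 5) / 56
  L_1(s) = (s + 3)(s - 5) / -7
  L_2(s) = (s + 3)(s - 4) / 8
Then h(s) = 3·L_0(s) + 31·L_1(s) + 43·L_2(s).
Expanding and collecting terms gives h(s) = s^2 + 3s + 3.
Evaluating at s = 9: h(9) = 111.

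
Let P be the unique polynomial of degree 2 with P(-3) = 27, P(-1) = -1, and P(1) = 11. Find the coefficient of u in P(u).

6

Write P(u) = au^2 + bu + c. Substituting each data point gives a linear system:
  9a - 3b + c = 27
  a - b + c = -1
  a + b + c = 11
Solving the system yields a = 5, b = 6, c = 0.
So P(u) = 5u^2 + 6u.
The coefficient of u is 6.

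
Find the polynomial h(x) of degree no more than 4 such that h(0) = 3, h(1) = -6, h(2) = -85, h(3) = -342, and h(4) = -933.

Using the Lagrange interpolation formula with nodes 0, 1, 2, 3, 4:
  L_0(x) = (x - 1)(x - 2)(x - 3)(x - 4) / 24
  L_1(x) = x(x - 2)(x - 3)(x - 4) / -6
  L_2(x) = x(x - 1)(x - 3)(x - 4) / 4
  L_3(x) = x(x - 1)(x - 2)(x - 4) / -6
  L_4(x) = x(x - 1)(x - 2)(x - 3) / 24
Then h(x) = 3·L_0(x) - 6·L_1(x) - 85·L_2(x) - 342·L_3(x) - 933·L_4(x).
Expanding and collecting terms gives h(x) = -2x^4 - 6x^3 - 3x^2 + 2x + 3.
Check: h(4) = -933. ✓

h(x) = -2x^4 - 6x^3 - 3x^2 + 2x + 3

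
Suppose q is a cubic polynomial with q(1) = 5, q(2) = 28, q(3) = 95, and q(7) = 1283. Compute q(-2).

-40

Write q(u) = au^3 + bu^2 + cu + d. Substituting each data point gives a linear system:
  a + b + c + d = 5
  8a + 4b + 2c + d = 28
  27a + 9b + 3c + d = 95
  343a + 49b + 7c + d = 1283
Solving the system yields a = 4, b = -2, c = 1, d = 2.
So q(u) = 4u^3 - 2u^2 + u + 2.
Then q(-2) = -40.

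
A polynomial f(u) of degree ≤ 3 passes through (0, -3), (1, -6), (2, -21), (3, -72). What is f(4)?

Forward differences of the values at u = 0, 1, 2, 3:
  f  : -3  -6  -21  -72
  Δ  : -3  -15  -51
  Δ^2: -12  -36
  Δ^3: -24
The third differences are constant, confirming degree 3.
Interpolating (Newton forward form) and evaluating at u = 4 gives f(4) = -183.

-183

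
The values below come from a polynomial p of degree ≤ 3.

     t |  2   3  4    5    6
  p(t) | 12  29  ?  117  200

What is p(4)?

On equispaced nodes a degree-3 polynomial has vanishing fourth forward difference, so
  p(2) - 4·p(3) + 6·p(4) - 4·p(5) + p(6) = 0.
Substituting the known values and solving for p(4):
  6·p(4) = 372
  p(4) = 62.

62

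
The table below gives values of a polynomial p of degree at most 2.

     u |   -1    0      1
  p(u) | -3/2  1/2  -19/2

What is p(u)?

p(u) = -6u^2 - 4u + 1/2

Write p(u) = au^2 + bu + c. Substituting each data point gives a linear system:
  a - b + c = -3/2
  c = 1/2
  a + b + c = -19/2
Solving the system yields a = -6, b = -4, c = 1/2.
So p(u) = -6u^2 - 4u + 1/2.
Check: p(1) = -19/2. ✓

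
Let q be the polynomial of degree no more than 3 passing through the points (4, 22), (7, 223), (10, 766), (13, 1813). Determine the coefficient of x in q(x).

Write q(x) = ax^3 + bx^2 + cx + d. Substituting each data point gives a linear system:
  64a + 16b + 4c + d = 22
  343a + 49b + 7c + d = 223
  1000a + 100b + 10c + d = 766
  2197a + 169b + 13c + d = 1813
Solving the system yields a = 1, b = -2, c = -4, d = 6.
So q(x) = x³ - 2x² - 4x + 6.
The coefficient of x is -4.

-4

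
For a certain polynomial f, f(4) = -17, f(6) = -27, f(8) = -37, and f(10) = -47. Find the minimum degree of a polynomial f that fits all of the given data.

Forward differences of the values at t = 4, 6, 8, 10:
  f  : -17  -27  -37  -47
  Δ  : -10  -10  -10
  Δ^2: 0  0
  Δ^3: 0
The first differences are constant (-10) and nonzero, while all higher differences vanish, so the minimal degree is 1.

1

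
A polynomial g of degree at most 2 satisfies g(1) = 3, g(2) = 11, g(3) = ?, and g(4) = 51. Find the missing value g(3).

27

On equispaced nodes a degree-2 polynomial has vanishing third forward difference, so
  - g(1) + 3·g(2) - 3·g(3) + g(4) = 0.
Substituting the known values and solving for g(3):
  -3·g(3) = -81
  g(3) = 27.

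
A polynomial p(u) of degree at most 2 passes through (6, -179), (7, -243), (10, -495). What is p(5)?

-125

Write p(u) = au^2 + bu + c. Substituting each data point gives a linear system:
  36a + 6b + c = -179
  49a + 7b + c = -243
  100a + 10b + c = -495
Solving the system yields a = -5, b = 1, c = -5.
So p(u) = -5u^2 + u - 5.
Then p(5) = -125.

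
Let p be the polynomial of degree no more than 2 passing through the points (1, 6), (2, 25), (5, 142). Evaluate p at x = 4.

93

Write p(x) = ax^2 + bx + c. Substituting each data point gives a linear system:
  a + b + c = 6
  4a + 2b + c = 25
  25a + 5b + c = 142
Solving the system yields a = 5, b = 4, c = -3.
So p(x) = 5x² + 4x - 3.
Then p(4) = 93.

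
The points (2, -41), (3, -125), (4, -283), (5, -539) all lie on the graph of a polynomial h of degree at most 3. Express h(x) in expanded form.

h(x) = -4x^3 - x^2 - 3x + 1

Write h(x) = ax^3 + bx^2 + cx + d. Substituting each data point gives a linear system:
  8a + 4b + 2c + d = -41
  27a + 9b + 3c + d = -125
  64a + 16b + 4c + d = -283
  125a + 25b + 5c + d = -539
Solving the system yields a = -4, b = -1, c = -3, d = 1.
So h(x) = -4x^3 - x^2 - 3x + 1.
Check: h(4) = -283. ✓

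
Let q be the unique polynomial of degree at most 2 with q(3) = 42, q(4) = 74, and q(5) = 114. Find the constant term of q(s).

Write q(s) = as^2 + bs + c. Substituting each data point gives a linear system:
  9a + 3b + c = 42
  16a + 4b + c = 74
  25a + 5b + c = 114
Solving the system yields a = 4, b = 4, c = -6.
So q(s) = 4s^2 + 4s - 6.
The constant term is -6.

-6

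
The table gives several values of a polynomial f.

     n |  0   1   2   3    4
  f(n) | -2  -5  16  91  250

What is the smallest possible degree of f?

3

Forward differences of the values at n = 0, 1, 2, 3, 4:
  f  : -2  -5  16  91  250
  Δ  : -3  21  75  159
  Δ^2: 24  54  84
  Δ^3: 30  30
  Δ^4: 0
The third differences are constant (30) and nonzero, while all higher differences vanish, so the minimal degree is 3.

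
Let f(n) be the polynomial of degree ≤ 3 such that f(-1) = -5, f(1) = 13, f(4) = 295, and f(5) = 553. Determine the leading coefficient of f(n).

Write f(n) = an^3 + bn^2 + cn + d. Substituting each data point gives a linear system:
  -a + b - c + d = -5
  a + b + c + d = 13
  64a + 16b + 4c + d = 295
  125a + 25b + 5c + d = 553
Solving the system yields a = 4, b = 1, c = 5, d = 3.
So f(n) = 4n^3 + n^2 + 5n + 3.
The leading coefficient is 4.

4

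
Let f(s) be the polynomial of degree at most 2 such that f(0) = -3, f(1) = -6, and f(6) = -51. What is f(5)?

Using the Lagrange interpolation formula with nodes 0, 1, 6:
  L_0(s) = (s - 1)(s - 6) / 6
  L_1(s) = s(s - 6) / -5
  L_2(s) = s(s - 1) / 30
Then f(s) = -3·L_0(s) - 6·L_1(s) - 51·L_2(s).
Expanding and collecting terms gives f(s) = -s^2 - 2s - 3.
Evaluating at s = 5: f(5) = -38.

-38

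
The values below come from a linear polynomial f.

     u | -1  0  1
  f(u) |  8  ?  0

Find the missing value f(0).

4

On equispaced nodes a degree-1 polynomial has vanishing second forward difference, so
  f(-1) - 2·f(0) + f(1) = 0.
Substituting the known values and solving for f(0):
  -2·f(0) = -8
  f(0) = 4.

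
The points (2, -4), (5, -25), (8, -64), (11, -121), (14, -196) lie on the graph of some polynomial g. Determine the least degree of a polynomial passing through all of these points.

2

Forward differences of the values at n = 2, 5, 8, 11, 14:
  g  : -4  -25  -64  -121  -196
  Δ  : -21  -39  -57  -75
  Δ^2: -18  -18  -18
  Δ^3: 0  0
  Δ^4: 0
The second differences are constant (-18) and nonzero, while all higher differences vanish, so the minimal degree is 2.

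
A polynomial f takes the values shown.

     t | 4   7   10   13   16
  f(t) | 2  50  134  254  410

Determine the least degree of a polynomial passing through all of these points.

2

Forward differences of the values at t = 4, 7, 10, 13, 16:
  f  : 2  50  134  254  410
  Δ  : 48  84  120  156
  Δ^2: 36  36  36
  Δ^3: 0  0
  Δ^4: 0
The second differences are constant (36) and nonzero, while all higher differences vanish, so the minimal degree is 2.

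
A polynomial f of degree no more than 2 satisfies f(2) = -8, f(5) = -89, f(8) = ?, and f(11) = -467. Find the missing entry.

-242

On equispaced nodes a degree-2 polynomial has vanishing third forward difference, so
  - f(2) + 3·f(5) - 3·f(8) + f(11) = 0.
Substituting the known values and solving for f(8):
  -3·f(8) = 726
  f(8) = -242.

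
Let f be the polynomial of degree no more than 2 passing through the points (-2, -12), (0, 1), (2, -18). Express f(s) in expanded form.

f(s) = -4s^2 - (3/2)s + 1

Using the Lagrange interpolation formula with nodes -2, 0, 2:
  L_0(s) = s(s - 2) / 8
  L_1(s) = (s + 2)(s - 2) / -4
  L_2(s) = (s + 2)s / 8
Then f(s) = -12·L_0(s) + 1·L_1(s) - 18·L_2(s).
Expanding and collecting terms gives f(s) = -4s^2 - (3/2)s + 1.
Check: f(-2) = -12. ✓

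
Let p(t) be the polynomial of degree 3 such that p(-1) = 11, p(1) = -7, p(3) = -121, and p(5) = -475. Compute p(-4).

173

Write p(t) = at^3 + bt^2 + ct + d. Substituting each data point gives a linear system:
  -a + b - c + d = 11
  a + b + c + d = -7
  27a + 9b + 3c + d = -121
  125a + 25b + 5c + d = -475
Solving the system yields a = -3, b = -3, c = -6, d = 5.
So p(t) = -3t^3 - 3t^2 - 6t + 5.
Then p(-4) = 173.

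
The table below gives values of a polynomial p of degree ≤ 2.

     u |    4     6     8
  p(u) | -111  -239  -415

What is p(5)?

Using the Lagrange interpolation formula with nodes 4, 6, 8:
  L_0(u) = (u - 6)(u - 8) / 8
  L_1(u) = (u - 4)(u - 8) / -4
  L_2(u) = (u - 4)(u - 6) / 8
Then p(u) = -111·L_0(u) - 239·L_1(u) - 415·L_2(u).
Expanding and collecting terms gives p(u) = -6u² - 4u + 1.
Evaluating at u = 5: p(5) = -169.

-169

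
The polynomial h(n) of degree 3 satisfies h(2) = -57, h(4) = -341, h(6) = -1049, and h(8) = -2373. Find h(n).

h(n) = -4n^3 - 5n^2 - 5

Write h(n) = an^3 + bn^2 + cn + d. Substituting each data point gives a linear system:
  8a + 4b + 2c + d = -57
  64a + 16b + 4c + d = -341
  216a + 36b + 6c + d = -1049
  512a + 64b + 8c + d = -2373
Solving the system yields a = -4, b = -5, c = 0, d = -5.
So h(n) = -4n³ - 5n² - 5.
Check: h(8) = -2373. ✓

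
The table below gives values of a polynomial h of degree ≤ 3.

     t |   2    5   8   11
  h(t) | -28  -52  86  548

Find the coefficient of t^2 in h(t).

-6

Write h(t) = at^3 + bt^2 + ct + d. Substituting each data point gives a linear system:
  8a + 4b + 2c + d = -28
  125a + 25b + 5c + d = -52
  512a + 64b + 8c + d = 86
  1331a + 121b + 11c + d = 548
Solving the system yields a = 1, b = -6, c = -5, d = -2.
So h(t) = t^3 - 6t^2 - 5t - 2.
The coefficient of t^2 is -6.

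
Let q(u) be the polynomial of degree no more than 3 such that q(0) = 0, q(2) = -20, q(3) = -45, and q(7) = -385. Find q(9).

-783

Using the Lagrange interpolation formula with nodes 0, 2, 3, 7:
  L_0(u) = (u - 2)(u - 3)(u - 7) / -42
  L_1(u) = u(u - 3)(u - 7) / 10
  L_2(u) = u(u - 2)(u - 7) / -12
  L_3(u) = u(u - 2)(u - 3) / 140
Then q(u) = 0·L_0(u) - 20·L_1(u) - 45·L_2(u) - 385·L_3(u).
Expanding and collecting terms gives q(u) = -u³ - 6u.
Evaluating at u = 9: q(9) = -783.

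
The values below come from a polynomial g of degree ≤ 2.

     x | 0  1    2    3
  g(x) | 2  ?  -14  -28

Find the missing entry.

-4

On equispaced nodes a degree-2 polynomial has vanishing third forward difference, so
  - g(0) + 3·g(1) - 3·g(2) + g(3) = 0.
Substituting the known values and solving for g(1):
  3·g(1) = -12
  g(1) = -4.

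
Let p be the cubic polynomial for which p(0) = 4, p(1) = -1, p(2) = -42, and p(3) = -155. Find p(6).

-1286

Using the Lagrange interpolation formula with nodes 0, 1, 2, 3:
  L_0(u) = (u - 1)(u - 2)(u - 3) / -6
  L_1(u) = u(u - 2)(u - 3) / 2
  L_2(u) = u(u - 1)(u - 3) / -2
  L_3(u) = u(u - 1)(u - 2) / 6
Then p(u) = 4·L_0(u) - 1·L_1(u) - 42·L_2(u) - 155·L_3(u).
Expanding and collecting terms gives p(u) = -6u^3 + u + 4.
Evaluating at u = 6: p(6) = -1286.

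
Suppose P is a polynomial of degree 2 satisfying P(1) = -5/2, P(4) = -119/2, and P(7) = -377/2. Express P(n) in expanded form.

Write P(n) = an^2 + bn + c. Substituting each data point gives a linear system:
  a + b + c = -5/2
  16a + 4b + c = -119/2
  49a + 7b + c = -377/2
Solving the system yields a = -4, b = 1, c = 1/2.
So P(n) = -4n^2 + n + 1/2.
Check: P(1) = -5/2. ✓

P(n) = -4n^2 + n + 1/2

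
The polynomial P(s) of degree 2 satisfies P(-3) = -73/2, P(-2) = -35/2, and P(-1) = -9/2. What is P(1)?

7/2

Using the Lagrange interpolation formula with nodes -3, -2, -1:
  L_0(s) = (s + 2)(s + 1) / 2
  L_1(s) = (s + 3)(s + 1) / -1
  L_2(s) = (s + 3)(s + 2) / 2
Then P(s) = -73/2·L_0(s) - 35/2·L_1(s) - 9/2·L_2(s).
Expanding and collecting terms gives P(s) = -3s² + 4s + 5/2.
Evaluating at s = 1: P(1) = 7/2.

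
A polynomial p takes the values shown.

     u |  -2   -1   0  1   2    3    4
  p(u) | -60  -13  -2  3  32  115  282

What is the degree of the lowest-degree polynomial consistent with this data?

Forward differences of the values at u = -2, -1, 0, 1, 2, 3, 4:
  p  : -60  -13  -2  3  32  115  282
  Δ  : 47  11  5  29  83  167
  Δ^2: -36  -6  24  54  84
  Δ^3: 30  30  30  30
  Δ^4: 0  0  0
  Δ^5: 0  0
  Δ^6: 0
The third differences are constant (30) and nonzero, while all higher differences vanish, so the minimal degree is 3.

3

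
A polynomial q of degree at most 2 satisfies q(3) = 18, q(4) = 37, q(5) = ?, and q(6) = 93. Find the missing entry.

On equispaced nodes a degree-2 polynomial has vanishing third forward difference, so
  - q(3) + 3·q(4) - 3·q(5) + q(6) = 0.
Substituting the known values and solving for q(5):
  -3·q(5) = -186
  q(5) = 62.

62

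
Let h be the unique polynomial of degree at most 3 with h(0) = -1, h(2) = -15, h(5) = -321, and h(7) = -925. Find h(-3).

Write h(n) = an^3 + bn^2 + cn + d. Substituting each data point gives a linear system:
  d = -1
  8a + 4b + 2c + d = -15
  125a + 25b + 5c + d = -321
  343a + 49b + 7c + d = -925
Solving the system yields a = -3, b = 2, c = 1, d = -1.
So h(n) = -3n^3 + 2n^2 + n - 1.
Then h(-3) = 95.

95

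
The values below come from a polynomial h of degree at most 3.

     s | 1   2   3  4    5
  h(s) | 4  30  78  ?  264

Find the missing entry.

154

The 4 known points determine the degree-3 polynomial uniquely.
Write h(s) = as^3 + bs^2 + cs + d. Substituting each data point gives a linear system:
  a + b + c + d = 4
  8a + 4b + 2c + d = 30
  27a + 9b + 3c + d = 78
  125a + 25b + 5c + d = 264
Solving the system yields a = 1, b = 5, c = 4, d = -6.
So h(s) = s^3 + 5s^2 + 4s - 6.
Then h(4) = 154.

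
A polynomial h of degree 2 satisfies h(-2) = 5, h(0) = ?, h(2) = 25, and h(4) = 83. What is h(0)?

-1

On equispaced nodes a degree-2 polynomial has vanishing third forward difference, so
  - h(-2) + 3·h(0) - 3·h(2) + h(4) = 0.
Substituting the known values and solving for h(0):
  3·h(0) = -3
  h(0) = -1.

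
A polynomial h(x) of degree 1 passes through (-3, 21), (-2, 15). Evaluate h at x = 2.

-9

Write h(x) = ax + b. Substituting each data point gives a linear system:
  -3a + b = 21
  -2a + b = 15
Solving the system yields a = -6, b = 3.
So h(x) = -6x + 3.
Then h(2) = -9.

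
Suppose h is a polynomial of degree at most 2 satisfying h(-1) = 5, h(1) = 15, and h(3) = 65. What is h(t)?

Write h(t) = at^2 + bt + c. Substituting each data point gives a linear system:
  a - b + c = 5
  a + b + c = 15
  9a + 3b + c = 65
Solving the system yields a = 5, b = 5, c = 5.
So h(t) = 5t^2 + 5t + 5.
Check: h(3) = 65. ✓

h(t) = 5t^2 + 5t + 5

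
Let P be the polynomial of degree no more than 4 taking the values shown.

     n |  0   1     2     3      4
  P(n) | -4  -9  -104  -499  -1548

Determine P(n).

Using the Lagrange interpolation formula with nodes 0, 1, 2, 3, 4:
  L_0(n) = (n - 1)(n - 2)(n - 3)(n - 4) / 24
  L_1(n) = n(n - 2)(n - 3)(n - 4) / -6
  L_2(n) = n(n - 1)(n - 3)(n - 4) / 4
  L_3(n) = n(n - 1)(n - 2)(n - 4) / -6
  L_4(n) = n(n - 1)(n - 2)(n - 3) / 24
Then P(n) = -4·L_0(n) - 9·L_1(n) - 104·L_2(n) - 499·L_3(n) - 1548·L_4(n).
Expanding and collecting terms gives P(n) = -6n^4 + n^3 - 6n^2 + 6n - 4.
Check: P(1) = -9. ✓

P(n) = -6n^4 + n^3 - 6n^2 + 6n - 4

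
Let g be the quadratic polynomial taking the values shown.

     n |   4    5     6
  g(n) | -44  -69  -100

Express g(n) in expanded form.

Write g(n) = an^2 + bn + c. Substituting each data point gives a linear system:
  16a + 4b + c = -44
  25a + 5b + c = -69
  36a + 6b + c = -100
Solving the system yields a = -3, b = 2, c = -4.
So g(n) = -3n² + 2n - 4.
Check: g(6) = -100. ✓

g(n) = -3n^2 + 2n - 4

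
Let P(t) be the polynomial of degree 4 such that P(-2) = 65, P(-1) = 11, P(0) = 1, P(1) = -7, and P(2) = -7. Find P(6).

Forward differences of the values at t = -2, -1, 0, 1, 2:
  P  : 65  11  1  -7  -7
  Δ  : -54  -10  -8  0
  Δ^2: 44  2  8
  Δ^3: -42  6
  Δ^4: 48
The fourth differences are constant, confirming degree 4.
Interpolating (Newton forward form) and evaluating at t = 6 gives P(6) = 1873.

1873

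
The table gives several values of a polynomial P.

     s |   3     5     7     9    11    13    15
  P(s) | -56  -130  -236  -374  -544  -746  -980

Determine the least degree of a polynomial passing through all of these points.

2

Forward differences of the values at s = 3, 5, 7, 9, 11, 13, 15:
  P  : -56  -130  -236  -374  -544  -746  -980
  Δ  : -74  -106  -138  -170  -202  -234
  Δ^2: -32  -32  -32  -32  -32
  Δ^3: 0  0  0  0
  Δ^4: 0  0  0
  Δ^5: 0  0
  Δ^6: 0
The second differences are constant (-32) and nonzero, while all higher differences vanish, so the minimal degree is 2.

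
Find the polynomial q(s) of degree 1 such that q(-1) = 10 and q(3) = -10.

Write q(s) = as + b. Substituting each data point gives a linear system:
  -a + b = 10
  3a + b = -10
Solving the system yields a = -5, b = 5.
So q(s) = -5s + 5.
Check: q(-1) = 10. ✓

q(s) = -5s + 5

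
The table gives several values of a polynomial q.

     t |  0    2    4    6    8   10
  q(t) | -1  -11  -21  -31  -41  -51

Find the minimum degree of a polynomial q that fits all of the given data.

1

Forward differences of the values at t = 0, 2, 4, 6, 8, 10:
  q  : -1  -11  -21  -31  -41  -51
  Δ  : -10  -10  -10  -10  -10
  Δ^2: 0  0  0  0
  Δ^3: 0  0  0
  Δ^4: 0  0
  Δ^5: 0
The first differences are constant (-10) and nonzero, while all higher differences vanish, so the minimal degree is 1.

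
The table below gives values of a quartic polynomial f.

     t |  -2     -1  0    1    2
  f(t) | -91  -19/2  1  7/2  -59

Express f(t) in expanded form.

Write f(t) = at^4 + bt^3 + ct^2 + dt + e. Substituting each data point gives a linear system:
  16a - 8b + 4c - 2d + e = -91
  a - b + c - d + e = -19/2
  e = 1
  a + b + c + d + e = 7/2
  16a + 8b + 4c + 2d + e = -59
Solving the system yields a = -5, b = 1/2, c = 1, d = 6, e = 1.
So f(t) = -5t⁴ + (1/2)t³ + t² + 6t + 1.
Check: f(-1) = -19/2. ✓

f(t) = -5t^4 + (1/2)t^3 + t^2 + 6t + 1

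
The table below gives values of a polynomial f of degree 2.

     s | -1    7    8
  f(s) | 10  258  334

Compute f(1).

Write f(s) = as^2 + bs + c. Substituting each data point gives a linear system:
  a - b + c = 10
  49a + 7b + c = 258
  64a + 8b + c = 334
Solving the system yields a = 5, b = 1, c = 6.
So f(s) = 5s^2 + s + 6.
Then f(1) = 12.

12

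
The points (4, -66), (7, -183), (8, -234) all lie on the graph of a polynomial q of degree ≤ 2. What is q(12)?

Write q(x) = ax^2 + bx + c. Substituting each data point gives a linear system:
  16a + 4b + c = -66
  49a + 7b + c = -183
  64a + 8b + c = -234
Solving the system yields a = -3, b = -6, c = 6.
So q(x) = -3x^2 - 6x + 6.
Then q(12) = -498.

-498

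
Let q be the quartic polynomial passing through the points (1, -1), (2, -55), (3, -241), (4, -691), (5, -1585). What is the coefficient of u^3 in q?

Write q(u) = au^4 + bu^3 + cu^2 + du + e. Substituting each data point gives a linear system:
  a + b + c + d + e = -1
  16a + 8b + 4c + 2d + e = -55
  81a + 27b + 9c + 3d + e = -241
  256a + 64b + 16c + 4d + e = -691
  625a + 125b + 25c + 5d + e = -1585
Solving the system yields a = -2, b = -2, c = -4, d = 2, e = 5.
So q(u) = -2u^4 - 2u^3 - 4u^2 + 2u + 5.
The coefficient of u^3 is -2.

-2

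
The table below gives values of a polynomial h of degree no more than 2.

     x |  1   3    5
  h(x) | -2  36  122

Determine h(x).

Write h(x) = ax^2 + bx + c. Substituting each data point gives a linear system:
  a + b + c = -2
  9a + 3b + c = 36
  25a + 5b + c = 122
Solving the system yields a = 6, b = -5, c = -3.
So h(x) = 6x^2 - 5x - 3.
Check: h(1) = -2. ✓

h(x) = 6x^2 - 5x - 3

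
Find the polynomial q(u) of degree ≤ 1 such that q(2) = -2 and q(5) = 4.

Using the Lagrange interpolation formula with nodes 2, 5:
  L_0(u) = (u - 5) / -3
  L_1(u) = (u - 2) / 3
Then q(u) = -2·L_0(u) + 4·L_1(u).
Expanding and collecting terms gives q(u) = 2u - 6.
Check: q(2) = -2. ✓

q(u) = 2u - 6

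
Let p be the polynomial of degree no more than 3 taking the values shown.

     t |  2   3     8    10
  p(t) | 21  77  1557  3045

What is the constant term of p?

5

Write p(t) = at^3 + bt^2 + ct + d. Substituting each data point gives a linear system:
  8a + 4b + 2c + d = 21
  27a + 9b + 3c + d = 77
  512a + 64b + 8c + d = 1557
  1000a + 100b + 10c + d = 3045
Solving the system yields a = 3, b = 1, c = -6, d = 5.
So p(t) = 3t^3 + t^2 - 6t + 5.
The constant term is 5.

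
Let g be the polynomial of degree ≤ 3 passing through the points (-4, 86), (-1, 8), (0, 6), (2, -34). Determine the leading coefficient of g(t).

Write g(t) = at^3 + bt^2 + ct + d. Substituting each data point gives a linear system:
  -64a + 16b - 4c + d = 86
  -a + b - c + d = 8
  d = 6
  8a + 4b + 2c + d = -34
Solving the system yields a = -2, b = -4, c = -4, d = 6.
So g(t) = -2t^3 - 4t^2 - 4t + 6.
The leading coefficient is -2.

-2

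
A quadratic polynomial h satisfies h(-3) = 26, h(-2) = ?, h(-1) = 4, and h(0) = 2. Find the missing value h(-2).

The 3 known points determine the degree-2 polynomial uniquely.
Write h(t) = at^2 + bt + c. Substituting each data point gives a linear system:
  9a - 3b + c = 26
  a - b + c = 4
  c = 2
Solving the system yields a = 3, b = 1, c = 2.
So h(t) = 3t^2 + t + 2.
Then h(-2) = 12.

12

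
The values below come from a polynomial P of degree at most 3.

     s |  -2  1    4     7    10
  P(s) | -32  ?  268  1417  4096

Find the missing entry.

1

On equispaced nodes a degree-3 polynomial has vanishing fourth forward difference, so
  P(-2) - 4·P(1) + 6·P(4) - 4·P(7) + P(10) = 0.
Substituting the known values and solving for P(1):
  -4·P(1) = -4
  P(1) = 1.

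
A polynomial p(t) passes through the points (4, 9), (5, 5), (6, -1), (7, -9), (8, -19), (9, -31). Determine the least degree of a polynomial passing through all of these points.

Forward differences of the values at t = 4, 5, 6, 7, 8, 9:
  p  : 9  5  -1  -9  -19  -31
  Δ  : -4  -6  -8  -10  -12
  Δ^2: -2  -2  -2  -2
  Δ^3: 0  0  0
  Δ^4: 0  0
  Δ^5: 0
The second differences are constant (-2) and nonzero, while all higher differences vanish, so the minimal degree is 2.

2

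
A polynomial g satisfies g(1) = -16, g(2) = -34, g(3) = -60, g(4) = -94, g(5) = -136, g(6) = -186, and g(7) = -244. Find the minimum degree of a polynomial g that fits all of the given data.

2

Forward differences of the values at t = 1, 2, 3, 4, 5, 6, 7:
  g  : -16  -34  -60  -94  -136  -186  -244
  Δ  : -18  -26  -34  -42  -50  -58
  Δ^2: -8  -8  -8  -8  -8
  Δ^3: 0  0  0  0
  Δ^4: 0  0  0
  Δ^5: 0  0
  Δ^6: 0
The second differences are constant (-8) and nonzero, while all higher differences vanish, so the minimal degree is 2.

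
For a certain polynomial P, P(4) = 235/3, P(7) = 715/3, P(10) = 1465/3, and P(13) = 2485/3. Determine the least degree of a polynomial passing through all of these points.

2

Forward differences of the values at s = 4, 7, 10, 13:
  P  : 235/3  715/3  1465/3  2485/3
  Δ  : 160  250  340
  Δ^2: 90  90
  Δ^3: 0
The second differences are constant (90) and nonzero, while all higher differences vanish, so the minimal degree is 2.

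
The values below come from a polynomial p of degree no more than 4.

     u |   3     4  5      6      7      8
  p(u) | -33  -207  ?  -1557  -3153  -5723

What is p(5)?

On equispaced nodes a degree-4 polynomial has vanishing fifth forward difference, so
  - p(3) + 5·p(4) - 10·p(5) + 10·p(6) - 5·p(7) + p(8) = 0.
Substituting the known values and solving for p(5):
  -10·p(5) = 6530
  p(5) = -653.

-653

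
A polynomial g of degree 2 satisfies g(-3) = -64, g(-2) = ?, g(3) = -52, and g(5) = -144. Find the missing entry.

The 3 known points determine the degree-2 polynomial uniquely.
Write g(t) = at^2 + bt + c. Substituting each data point gives a linear system:
  9a - 3b + c = -64
  9a + 3b + c = -52
  25a + 5b + c = -144
Solving the system yields a = -6, b = 2, c = -4.
So g(t) = -6t^2 + 2t - 4.
Then g(-2) = -32.

-32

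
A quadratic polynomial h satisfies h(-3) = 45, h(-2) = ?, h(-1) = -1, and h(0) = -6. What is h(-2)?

The 3 known points determine the degree-2 polynomial uniquely.
Write h(u) = au^2 + bu + c. Substituting each data point gives a linear system:
  9a - 3b + c = 45
  a - b + c = -1
  c = -6
Solving the system yields a = 6, b = 1, c = -6.
So h(u) = 6u² + u - 6.
Then h(-2) = 16.

16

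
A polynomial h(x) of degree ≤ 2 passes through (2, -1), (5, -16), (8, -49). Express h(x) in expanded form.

h(x) = -x^2 + 2x - 1

Write h(x) = ax^2 + bx + c. Substituting each data point gives a linear system:
  4a + 2b + c = -1
  25a + 5b + c = -16
  64a + 8b + c = -49
Solving the system yields a = -1, b = 2, c = -1.
So h(x) = -x² + 2x - 1.
Check: h(2) = -1. ✓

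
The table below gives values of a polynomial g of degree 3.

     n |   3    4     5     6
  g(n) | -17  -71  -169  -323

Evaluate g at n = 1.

Using the Lagrange interpolation formula with nodes 3, 4, 5, 6:
  L_0(n) = (n - 4)(n - 5)(n - 6) / -6
  L_1(n) = (n - 3)(n - 5)(n - 6) / 2
  L_2(n) = (n - 3)(n - 4)(n - 6) / -2
  L_3(n) = (n - 3)(n - 4)(n - 5) / 6
Then g(n) = -17·L_0(n) - 71·L_1(n) - 169·L_2(n) - 323·L_3(n).
Expanding and collecting terms gives g(n) = -2n^3 + 2n^2 + 6n + 1.
Evaluating at n = 1: g(1) = 7.

7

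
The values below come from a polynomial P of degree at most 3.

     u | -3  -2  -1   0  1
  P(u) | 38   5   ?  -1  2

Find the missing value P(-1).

-4

The 4 known points determine the degree-3 polynomial uniquely.
Write P(u) = au^3 + bu^2 + cu + d. Substituting each data point gives a linear system:
  -27a + 9b - 3c + d = 38
  -8a + 4b - 2c + d = 5
  d = -1
  a + b + c + d = 2
Solving the system yields a = -2, b = 0, c = 5, d = -1.
So P(u) = -2u^3 + 5u - 1.
Then P(-1) = -4.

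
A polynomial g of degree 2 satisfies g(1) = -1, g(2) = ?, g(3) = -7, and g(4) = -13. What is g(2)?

-3

On equispaced nodes a degree-2 polynomial has vanishing third forward difference, so
  - g(1) + 3·g(2) - 3·g(3) + g(4) = 0.
Substituting the known values and solving for g(2):
  3·g(2) = -9
  g(2) = -3.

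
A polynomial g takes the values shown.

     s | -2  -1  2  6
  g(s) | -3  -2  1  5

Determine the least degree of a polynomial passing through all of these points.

1

Divided differences on the nodes -2, -1, 2, 6:
  order 0: -3  -2  1  5
  order 1: 1  1  1
  order 2: 0  0
  order 3: 0
The order-1 divided differences are all 1 (nonzero) and every higher order vanishes, so the data lies on a polynomial of degree exactly 1.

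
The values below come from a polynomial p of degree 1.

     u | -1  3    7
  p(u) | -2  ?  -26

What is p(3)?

The 2 known points determine the degree-1 polynomial uniquely.
Write p(u) = au + b. Substituting each data point gives a linear system:
  -a + b = -2
  7a + b = -26
Solving the system yields a = -3, b = -5.
So p(u) = -3u - 5.
Then p(3) = -14.

-14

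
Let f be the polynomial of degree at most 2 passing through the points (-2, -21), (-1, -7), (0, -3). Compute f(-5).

Forward differences of the values at t = -2, -1, 0:
  f  : -21  -7  -3
  Δ  : 14  4
  Δ^2: -10
The second differences are constant, confirming degree 2.
Interpolating (Newton forward form) and evaluating at t = -5 gives f(-5) = -123.

-123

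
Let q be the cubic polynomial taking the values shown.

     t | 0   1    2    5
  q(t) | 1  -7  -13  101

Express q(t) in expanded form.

q(t) = 2t^3 - 5t^2 - 5t + 1

Using the Lagrange interpolation formula with nodes 0, 1, 2, 5:
  L_0(t) = (t - 1)(t - 2)(t - 5) / -10
  L_1(t) = t(t - 2)(t - 5) / 4
  L_2(t) = t(t - 1)(t - 5) / -6
  L_3(t) = t(t - 1)(t - 2) / 60
Then q(t) = 1·L_0(t) - 7·L_1(t) - 13·L_2(t) + 101·L_3(t).
Expanding and collecting terms gives q(t) = 2t³ - 5t² - 5t + 1.
Check: q(2) = -13. ✓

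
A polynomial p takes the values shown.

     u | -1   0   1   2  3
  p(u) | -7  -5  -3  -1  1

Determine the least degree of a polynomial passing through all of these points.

1

Forward differences of the values at u = -1, 0, 1, 2, 3:
  p  : -7  -5  -3  -1  1
  Δ  : 2  2  2  2
  Δ^2: 0  0  0
  Δ^3: 0  0
  Δ^4: 0
The first differences are constant (2) and nonzero, while all higher differences vanish, so the minimal degree is 1.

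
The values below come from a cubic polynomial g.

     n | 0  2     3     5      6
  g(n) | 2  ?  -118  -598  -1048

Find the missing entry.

The 4 known points determine the degree-3 polynomial uniquely.
Write g(n) = an^3 + bn^2 + cn + d. Substituting each data point gives a linear system:
  d = 2
  27a + 9b + 3c + d = -118
  125a + 25b + 5c + d = -598
  216a + 36b + 6c + d = -1048
Solving the system yields a = -5, b = 0, c = 5, d = 2.
So g(n) = -5n³ + 5n + 2.
Then g(2) = -28.

-28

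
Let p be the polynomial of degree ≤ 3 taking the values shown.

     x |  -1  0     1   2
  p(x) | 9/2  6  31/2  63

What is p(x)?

Using the Lagrange interpolation formula with nodes -1, 0, 1, 2:
  L_0(x) = x(x - 1)(x - 2) / -6
  L_1(x) = (x + 1)(x - 1)(x - 2) / 2
  L_2(x) = (x + 1)x(x - 2) / -2
  L_3(x) = (x + 1)x(x - 1) / 6
Then p(x) = 9/2·L_0(x) + 6·L_1(x) + 31/2·L_2(x) + 63·L_3(x).
Expanding and collecting terms gives p(x) = 5x³ + 4x² + (1/2)x + 6.
Check: p(0) = 6. ✓

p(x) = 5x^3 + 4x^2 + (1/2)x + 6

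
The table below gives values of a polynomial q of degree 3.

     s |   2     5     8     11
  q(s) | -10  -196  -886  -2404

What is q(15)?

Write q(s) = as^3 + bs^2 + cs + d. Substituting each data point gives a linear system:
  8a + 4b + 2c + d = -10
  125a + 25b + 5c + d = -196
  512a + 64b + 8c + d = -886
  1331a + 121b + 11c + d = -2404
Solving the system yields a = -2, b = 2, c = 2, d = -6.
So q(s) = -2s³ + 2s² + 2s - 6.
Then q(15) = -6276.

-6276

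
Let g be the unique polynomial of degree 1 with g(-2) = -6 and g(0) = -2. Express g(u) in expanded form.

g(u) = 2u - 2

Write g(u) = au + b. Substituting each data point gives a linear system:
  -2a + b = -6
  b = -2
Solving the system yields a = 2, b = -2.
So g(u) = 2u - 2.
Check: g(-2) = -6. ✓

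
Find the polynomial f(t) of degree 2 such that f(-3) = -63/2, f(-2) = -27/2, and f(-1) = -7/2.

Using the Lagrange interpolation formula with nodes -3, -2, -1:
  L_0(t) = (t + 2)(t + 1) / 2
  L_1(t) = (t + 3)(t + 1) / -1
  L_2(t) = (t + 3)(t + 2) / 2
Then f(t) = -63/2·L_0(t) - 27/2·L_1(t) - 7/2·L_2(t).
Expanding and collecting terms gives f(t) = -4t^2 - 2t - 3/2.
Check: f(-1) = -7/2. ✓

f(t) = -4t^2 - 2t - 3/2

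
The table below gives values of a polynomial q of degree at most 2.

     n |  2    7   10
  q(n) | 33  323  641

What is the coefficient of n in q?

4

Write q(n) = an^2 + bn + c. Substituting each data point gives a linear system:
  4a + 2b + c = 33
  49a + 7b + c = 323
  100a + 10b + c = 641
Solving the system yields a = 6, b = 4, c = 1.
So q(n) = 6n² + 4n + 1.
The coefficient of n is 4.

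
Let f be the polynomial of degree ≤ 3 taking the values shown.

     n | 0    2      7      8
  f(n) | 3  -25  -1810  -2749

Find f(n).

Using the Lagrange interpolation formula with nodes 0, 2, 7, 8:
  L_0(n) = (n - 2)(n - 7)(n - 8) / -112
  L_1(n) = n(n - 7)(n - 8) / 60
  L_2(n) = n(n - 2)(n - 8) / -35
  L_3(n) = n(n - 2)(n - 7) / 48
Then f(n) = 3·L_0(n) - 25·L_1(n) - 1810·L_2(n) - 2749·L_3(n).
Expanding and collecting terms gives f(n) = -6n^3 + 5n^2 + 3.
Check: f(0) = 3. ✓

f(n) = -6n^3 + 5n^2 + 3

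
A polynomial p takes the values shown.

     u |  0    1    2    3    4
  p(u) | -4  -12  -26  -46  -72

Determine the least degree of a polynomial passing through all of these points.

2

Forward differences of the values at u = 0, 1, 2, 3, 4:
  p  : -4  -12  -26  -46  -72
  Δ  : -8  -14  -20  -26
  Δ^2: -6  -6  -6
  Δ^3: 0  0
  Δ^4: 0
The second differences are constant (-6) and nonzero, while all higher differences vanish, so the minimal degree is 2.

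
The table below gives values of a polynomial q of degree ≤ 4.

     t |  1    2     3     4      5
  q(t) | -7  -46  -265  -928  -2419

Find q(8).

Write q(t) = at^4 + bt^3 + ct^2 + dt + e. Substituting each data point gives a linear system:
  a + b + c + d + e = -7
  16a + 8b + 4c + 2d + e = -46
  81a + 27b + 9c + 3d + e = -265
  256a + 64b + 16c + 4d + e = -928
  625a + 125b + 25c + 5d + e = -2419
Solving the system yields a = -5, b = 6, c = -1, d = -3, e = -4.
So q(t) = -5t^4 + 6t^3 - t^2 - 3t - 4.
Then q(8) = -17500.

-17500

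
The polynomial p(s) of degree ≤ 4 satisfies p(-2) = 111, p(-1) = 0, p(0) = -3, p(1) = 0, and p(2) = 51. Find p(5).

Using the Lagrange interpolation formula with nodes -2, -1, 0, 1, 2:
  L_0(s) = (s + 1)s(s - 1)(s - 2) / 24
  L_1(s) = (s + 2)s(s - 1)(s - 2) / -6
  L_2(s) = (s + 2)(s + 1)(s - 1)(s - 2) / 4
  L_3(s) = (s + 2)(s + 1)s(s - 2) / -6
  L_4(s) = (s + 2)(s + 1)s(s - 1) / 24
Then p(s) = 111·L_0(s) + 0·L_1(s) - 3·L_2(s) + 0·L_3(s) + 51·L_4(s).
Expanding and collecting terms gives p(s) = 6s^4 - 5s^3 - 3s^2 + 5s - 3.
Evaluating at s = 5: p(5) = 3072.

3072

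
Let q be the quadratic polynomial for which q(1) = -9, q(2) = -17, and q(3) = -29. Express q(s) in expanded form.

q(s) = -2s^2 - 2s - 5

Write q(s) = as^2 + bs + c. Substituting each data point gives a linear system:
  a + b + c = -9
  4a + 2b + c = -17
  9a + 3b + c = -29
Solving the system yields a = -2, b = -2, c = -5.
So q(s) = -2s^2 - 2s - 5.
Check: q(3) = -29. ✓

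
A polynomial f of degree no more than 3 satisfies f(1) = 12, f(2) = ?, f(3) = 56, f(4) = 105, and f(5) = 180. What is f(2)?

27

The 4 known points determine the degree-3 polynomial uniquely.
Write f(t) = at^3 + bt^2 + ct + d. Substituting each data point gives a linear system:
  a + b + c + d = 12
  27a + 9b + 3c + d = 56
  64a + 16b + 4c + d = 105
  125a + 25b + 5c + d = 180
Solving the system yields a = 1, b = 1, c = 5, d = 5.
So f(t) = t^3 + t^2 + 5t + 5.
Then f(2) = 27.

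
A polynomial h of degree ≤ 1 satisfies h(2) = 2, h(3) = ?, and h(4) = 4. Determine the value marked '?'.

On equispaced nodes a degree-1 polynomial has vanishing second forward difference, so
  h(2) - 2·h(3) + h(4) = 0.
Substituting the known values and solving for h(3):
  -2·h(3) = -6
  h(3) = 3.

3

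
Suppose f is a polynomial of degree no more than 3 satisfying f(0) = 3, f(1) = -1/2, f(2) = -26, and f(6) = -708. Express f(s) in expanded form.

Using the Lagrange interpolation formula with nodes 0, 1, 2, 6:
  L_0(s) = (s - 1)(s - 2)(s - 6) / -12
  L_1(s) = s(s - 2)(s - 6) / 5
  L_2(s) = s(s - 1)(s - 6) / -8
  L_3(s) = s(s - 1)(s - 2) / 120
Then f(s) = 3·L_0(s) - 1/2·L_1(s) - 26·L_2(s) - 708·L_3(s).
Expanding and collecting terms gives f(s) = -3s^3 - 2s^2 + (3/2)s + 3.
Check: f(6) = -708. ✓

f(s) = -3s^3 - 2s^2 + (3/2)s + 3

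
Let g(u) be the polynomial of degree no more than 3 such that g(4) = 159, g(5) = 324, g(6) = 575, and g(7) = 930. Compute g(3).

62

Forward differences of the values at u = 4, 5, 6, 7:
  g  : 159  324  575  930
  Δ  : 165  251  355
  Δ^2: 86  104
  Δ^3: 18
The third differences are constant, confirming degree 3.
Interpolating (Newton forward form) and evaluating at u = 3 gives g(3) = 62.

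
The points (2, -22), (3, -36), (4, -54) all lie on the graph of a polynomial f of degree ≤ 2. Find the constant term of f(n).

-6

Write f(n) = an^2 + bn + c. Substituting each data point gives a linear system:
  4a + 2b + c = -22
  9a + 3b + c = -36
  16a + 4b + c = -54
Solving the system yields a = -2, b = -4, c = -6.
So f(n) = -2n^2 - 4n - 6.
The constant term is -6.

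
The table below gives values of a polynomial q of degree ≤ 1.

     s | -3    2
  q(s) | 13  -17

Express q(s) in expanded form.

q(s) = -6s - 5

Write q(s) = as + b. Substituting each data point gives a linear system:
  -3a + b = 13
  2a + b = -17
Solving the system yields a = -6, b = -5.
So q(s) = -6s - 5.
Check: q(2) = -17. ✓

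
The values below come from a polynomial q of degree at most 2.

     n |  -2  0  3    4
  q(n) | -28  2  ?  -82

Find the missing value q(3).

The 3 known points determine the degree-2 polynomial uniquely.
Write q(n) = an^2 + bn + c. Substituting each data point gives a linear system:
  4a - 2b + c = -28
  c = 2
  16a + 4b + c = -82
Solving the system yields a = -6, b = 3, c = 2.
So q(n) = -6n² + 3n + 2.
Then q(3) = -43.

-43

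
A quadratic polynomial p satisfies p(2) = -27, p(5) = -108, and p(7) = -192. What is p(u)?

p(u) = -3u^2 - 6u - 3

Write p(u) = au^2 + bu + c. Substituting each data point gives a linear system:
  4a + 2b + c = -27
  25a + 5b + c = -108
  49a + 7b + c = -192
Solving the system yields a = -3, b = -6, c = -3.
So p(u) = -3u^2 - 6u - 3.
Check: p(2) = -27. ✓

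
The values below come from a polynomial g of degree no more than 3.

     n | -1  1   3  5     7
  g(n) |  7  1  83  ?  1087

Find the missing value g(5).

On equispaced nodes a degree-3 polynomial has vanishing fourth forward difference, so
  g(-1) - 4·g(1) + 6·g(3) - 4·g(5) + g(7) = 0.
Substituting the known values and solving for g(5):
  -4·g(5) = -1588
  g(5) = 397.

397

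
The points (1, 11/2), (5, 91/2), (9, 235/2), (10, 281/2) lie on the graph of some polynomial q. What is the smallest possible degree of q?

2

Divided differences on the nodes 1, 5, 9, 10:
  order 0: 11/2  91/2  235/2  281/2
  order 1: 10  18  23
  order 2: 1  1
  order 3: 0
The order-2 divided differences are all 1 (nonzero) and every higher order vanishes, so the data lies on a polynomial of degree exactly 2.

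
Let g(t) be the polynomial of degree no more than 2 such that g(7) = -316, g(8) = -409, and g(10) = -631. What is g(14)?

-1219

Write g(t) = at^2 + bt + c. Substituting each data point gives a linear system:
  49a + 7b + c = -316
  64a + 8b + c = -409
  100a + 10b + c = -631
Solving the system yields a = -6, b = -3, c = -1.
So g(t) = -6t^2 - 3t - 1.
Then g(14) = -1219.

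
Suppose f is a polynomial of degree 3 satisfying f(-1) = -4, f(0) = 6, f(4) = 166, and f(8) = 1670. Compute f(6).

654

Using the Lagrange interpolation formula with nodes -1, 0, 4, 8:
  L_0(t) = t(t - 4)(t - 8) / -45
  L_1(t) = (t + 1)(t - 4)(t - 8) / 32
  L_2(t) = (t + 1)t(t - 8) / -80
  L_3(t) = (t + 1)t(t - 4) / 288
Then f(t) = -4·L_0(t) + 6·L_1(t) + 166·L_2(t) + 1670·L_3(t).
Expanding and collecting terms gives f(t) = 4t^3 - 6t^2 + 6.
Evaluating at t = 6: f(6) = 654.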